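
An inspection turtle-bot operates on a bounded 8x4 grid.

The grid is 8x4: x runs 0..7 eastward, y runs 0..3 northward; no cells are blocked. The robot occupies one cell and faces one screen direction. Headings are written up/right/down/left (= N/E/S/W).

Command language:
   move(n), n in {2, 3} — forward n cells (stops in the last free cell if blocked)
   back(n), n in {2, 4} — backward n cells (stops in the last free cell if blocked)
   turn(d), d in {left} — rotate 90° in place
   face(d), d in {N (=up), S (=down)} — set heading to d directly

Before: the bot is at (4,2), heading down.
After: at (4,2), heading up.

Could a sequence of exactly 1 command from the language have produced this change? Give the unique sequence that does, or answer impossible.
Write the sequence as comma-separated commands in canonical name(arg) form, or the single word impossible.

key: (4,2) unchanged — the single command moves nothing
from: at (4,2), heading down
1. face(N) → at (4,2), heading up
no rival 1-sequence matches.

face(N)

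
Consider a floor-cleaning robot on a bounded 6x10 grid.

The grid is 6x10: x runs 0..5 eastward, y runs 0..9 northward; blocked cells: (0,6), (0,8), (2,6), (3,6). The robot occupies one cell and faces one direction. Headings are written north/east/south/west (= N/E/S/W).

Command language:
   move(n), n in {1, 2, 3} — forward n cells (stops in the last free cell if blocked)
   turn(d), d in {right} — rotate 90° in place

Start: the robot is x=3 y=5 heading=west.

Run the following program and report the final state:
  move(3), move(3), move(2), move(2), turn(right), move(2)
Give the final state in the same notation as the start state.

x=0 y=5 heading=north

initial: x=3 y=5 heading=west
[1] after move(3): x=0 y=5 heading=west
[2] after move(3): x=0 y=5 heading=west
[3] after move(2): x=0 y=5 heading=west
[4] after move(2): x=0 y=5 heading=west
[5] after turn(right): x=0 y=5 heading=north
[6] after move(2): x=0 y=5 heading=north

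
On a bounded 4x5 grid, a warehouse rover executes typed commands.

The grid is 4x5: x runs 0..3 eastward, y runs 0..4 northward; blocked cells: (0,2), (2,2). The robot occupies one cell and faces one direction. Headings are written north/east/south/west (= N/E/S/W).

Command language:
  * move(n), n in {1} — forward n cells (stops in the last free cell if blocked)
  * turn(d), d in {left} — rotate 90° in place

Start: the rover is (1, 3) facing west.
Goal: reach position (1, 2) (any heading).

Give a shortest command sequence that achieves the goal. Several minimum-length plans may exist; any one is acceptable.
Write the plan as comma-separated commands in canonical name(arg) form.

initial: (1, 3) facing west
[1] after turn(left): (1, 3) facing south
[2] after move(1): (1, 2) facing south
no 1-step plan works, so 2 is optimal.

turn(left), move(1)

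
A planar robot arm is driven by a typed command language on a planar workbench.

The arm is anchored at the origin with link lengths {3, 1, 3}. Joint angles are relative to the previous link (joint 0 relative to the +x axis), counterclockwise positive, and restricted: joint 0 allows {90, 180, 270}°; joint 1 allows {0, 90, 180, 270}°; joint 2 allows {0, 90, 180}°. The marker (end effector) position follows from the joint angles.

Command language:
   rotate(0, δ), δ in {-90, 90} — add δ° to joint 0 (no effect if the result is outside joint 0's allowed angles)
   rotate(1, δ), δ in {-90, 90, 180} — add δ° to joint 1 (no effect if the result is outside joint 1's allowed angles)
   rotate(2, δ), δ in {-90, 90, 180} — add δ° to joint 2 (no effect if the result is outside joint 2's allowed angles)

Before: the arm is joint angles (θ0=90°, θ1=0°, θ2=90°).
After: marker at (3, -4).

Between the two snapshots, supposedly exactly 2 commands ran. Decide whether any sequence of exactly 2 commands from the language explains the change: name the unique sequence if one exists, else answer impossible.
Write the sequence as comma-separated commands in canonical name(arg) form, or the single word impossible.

initial: joint angles (θ0=90°, θ1=0°, θ2=90°)
step 1 (rotate(0, 90)): joint angles (θ0=180°, θ1=0°, θ2=90°)
step 2 (rotate(0, 90)): joint angles (θ0=270°, θ1=0°, θ2=90°)
no rival 2-sequence matches.

rotate(0, 90), rotate(0, 90)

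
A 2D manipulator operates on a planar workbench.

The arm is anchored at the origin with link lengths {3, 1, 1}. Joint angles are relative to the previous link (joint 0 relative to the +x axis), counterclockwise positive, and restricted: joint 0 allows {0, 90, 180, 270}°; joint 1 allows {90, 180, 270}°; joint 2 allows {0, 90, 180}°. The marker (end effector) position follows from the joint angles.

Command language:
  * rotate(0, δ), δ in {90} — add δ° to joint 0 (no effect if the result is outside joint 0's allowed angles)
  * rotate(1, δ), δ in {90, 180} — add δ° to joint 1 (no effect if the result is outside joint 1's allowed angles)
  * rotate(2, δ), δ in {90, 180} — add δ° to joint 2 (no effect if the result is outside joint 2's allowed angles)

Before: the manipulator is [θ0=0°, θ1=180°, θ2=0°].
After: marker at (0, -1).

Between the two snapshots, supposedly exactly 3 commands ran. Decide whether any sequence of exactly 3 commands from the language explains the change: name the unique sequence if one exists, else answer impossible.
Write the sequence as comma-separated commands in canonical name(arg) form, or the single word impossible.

from: [θ0=0°, θ1=180°, θ2=0°]
t=1 rotate(0, 90) ⇒ [θ0=90°, θ1=180°, θ2=0°]
t=2 rotate(0, 90) ⇒ [θ0=180°, θ1=180°, θ2=0°]
t=3 rotate(0, 90) ⇒ [θ0=270°, θ1=180°, θ2=0°]
uniquely the one of 125 3-step routes that fits.

rotate(0, 90), rotate(0, 90), rotate(0, 90)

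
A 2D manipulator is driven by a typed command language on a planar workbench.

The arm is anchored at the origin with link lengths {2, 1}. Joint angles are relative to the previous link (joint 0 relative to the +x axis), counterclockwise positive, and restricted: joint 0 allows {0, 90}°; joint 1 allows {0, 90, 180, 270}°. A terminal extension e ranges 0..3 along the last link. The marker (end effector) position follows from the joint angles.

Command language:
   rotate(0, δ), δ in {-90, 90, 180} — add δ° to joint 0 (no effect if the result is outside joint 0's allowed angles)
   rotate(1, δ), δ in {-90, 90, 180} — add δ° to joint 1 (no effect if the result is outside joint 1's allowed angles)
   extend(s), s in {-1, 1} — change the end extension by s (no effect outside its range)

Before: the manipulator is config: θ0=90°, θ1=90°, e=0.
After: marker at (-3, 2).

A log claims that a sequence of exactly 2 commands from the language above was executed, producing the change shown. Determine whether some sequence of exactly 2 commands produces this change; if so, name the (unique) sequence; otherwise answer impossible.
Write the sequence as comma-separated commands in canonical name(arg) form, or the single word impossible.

extend(1), extend(1)

t0: config: θ0=90°, θ1=90°, e=0
[1] after extend(1): config: θ0=90°, θ1=90°, e=1
[2] after extend(1): config: θ0=90°, θ1=90°, e=2
no other 2-command option fits: unique.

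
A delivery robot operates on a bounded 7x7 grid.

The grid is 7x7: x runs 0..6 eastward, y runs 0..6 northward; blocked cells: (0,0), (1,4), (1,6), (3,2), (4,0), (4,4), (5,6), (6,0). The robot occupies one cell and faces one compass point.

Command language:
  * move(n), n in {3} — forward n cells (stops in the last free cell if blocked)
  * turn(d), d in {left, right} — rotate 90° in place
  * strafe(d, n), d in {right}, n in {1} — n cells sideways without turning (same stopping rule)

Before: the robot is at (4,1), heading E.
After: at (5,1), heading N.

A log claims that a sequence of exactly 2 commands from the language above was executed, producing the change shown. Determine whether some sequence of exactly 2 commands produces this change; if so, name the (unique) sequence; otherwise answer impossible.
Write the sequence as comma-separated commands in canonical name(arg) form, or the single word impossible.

key: order matters: swapping turn(left) and strafe(right, 1) lands elsewhere
initial: at (4,1), heading E
[1] after turn(left): at (4,1), heading N
[2] after strafe(right, 1): at (5,1), heading N
no rival 2-sequence matches.

turn(left), strafe(right, 1)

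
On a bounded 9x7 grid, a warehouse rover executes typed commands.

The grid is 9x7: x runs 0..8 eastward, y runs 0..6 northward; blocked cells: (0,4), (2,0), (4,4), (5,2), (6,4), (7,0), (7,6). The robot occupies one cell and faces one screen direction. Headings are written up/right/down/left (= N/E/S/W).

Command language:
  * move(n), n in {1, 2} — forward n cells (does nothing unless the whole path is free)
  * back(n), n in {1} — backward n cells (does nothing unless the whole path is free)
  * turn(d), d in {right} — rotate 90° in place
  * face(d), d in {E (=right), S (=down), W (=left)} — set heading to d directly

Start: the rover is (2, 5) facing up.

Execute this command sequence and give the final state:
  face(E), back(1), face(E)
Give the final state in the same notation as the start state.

(1, 5) facing right

from: (2, 5) facing up
step 1 (face(E)): (2, 5) facing right
step 2 (back(1)): (1, 5) facing right
step 3 (face(E)): (1, 5) facing right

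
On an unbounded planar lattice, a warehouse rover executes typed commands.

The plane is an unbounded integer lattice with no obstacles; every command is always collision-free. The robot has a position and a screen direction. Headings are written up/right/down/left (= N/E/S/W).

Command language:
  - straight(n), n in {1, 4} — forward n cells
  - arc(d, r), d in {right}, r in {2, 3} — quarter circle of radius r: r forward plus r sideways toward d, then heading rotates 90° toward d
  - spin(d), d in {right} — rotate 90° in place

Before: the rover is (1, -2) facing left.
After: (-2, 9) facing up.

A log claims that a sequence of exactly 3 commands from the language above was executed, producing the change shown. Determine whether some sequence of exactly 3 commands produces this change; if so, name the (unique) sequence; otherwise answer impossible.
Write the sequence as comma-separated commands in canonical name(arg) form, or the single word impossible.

arc(right, 3), straight(4), straight(4)

key: cell and facing (now N) both changed — the 3 commands mix motion and turning
initial: (1, -2) facing left
step 1 (arc(right, 3)): (-2, 1) facing up
step 2 (straight(4)): (-2, 5) facing up
step 3 (straight(4)): (-2, 9) facing up
no other 3-command option fits: unique.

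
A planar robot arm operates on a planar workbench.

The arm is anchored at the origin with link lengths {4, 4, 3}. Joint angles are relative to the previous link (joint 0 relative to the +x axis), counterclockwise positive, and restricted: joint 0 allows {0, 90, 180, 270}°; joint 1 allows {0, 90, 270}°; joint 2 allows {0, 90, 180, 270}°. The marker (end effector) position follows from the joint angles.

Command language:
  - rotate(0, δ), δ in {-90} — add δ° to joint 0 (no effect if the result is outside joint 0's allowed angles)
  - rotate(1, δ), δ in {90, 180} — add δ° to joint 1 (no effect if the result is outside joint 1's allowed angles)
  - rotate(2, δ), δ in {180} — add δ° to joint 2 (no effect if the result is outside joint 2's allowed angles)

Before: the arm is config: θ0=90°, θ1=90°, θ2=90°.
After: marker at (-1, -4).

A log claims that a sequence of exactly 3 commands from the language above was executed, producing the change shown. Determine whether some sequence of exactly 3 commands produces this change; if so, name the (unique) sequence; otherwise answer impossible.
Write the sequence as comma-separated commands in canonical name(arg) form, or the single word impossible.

rotate(0, -90), rotate(0, -90), rotate(0, -90)

start: config: θ0=90°, θ1=90°, θ2=90°
step 1 (rotate(0, -90)): config: θ0=0°, θ1=90°, θ2=90°
step 2 (rotate(0, -90)): config: θ0=270°, θ1=90°, θ2=90°
step 3 (rotate(0, -90)): config: θ0=180°, θ1=90°, θ2=90°
no rival 3-sequence matches.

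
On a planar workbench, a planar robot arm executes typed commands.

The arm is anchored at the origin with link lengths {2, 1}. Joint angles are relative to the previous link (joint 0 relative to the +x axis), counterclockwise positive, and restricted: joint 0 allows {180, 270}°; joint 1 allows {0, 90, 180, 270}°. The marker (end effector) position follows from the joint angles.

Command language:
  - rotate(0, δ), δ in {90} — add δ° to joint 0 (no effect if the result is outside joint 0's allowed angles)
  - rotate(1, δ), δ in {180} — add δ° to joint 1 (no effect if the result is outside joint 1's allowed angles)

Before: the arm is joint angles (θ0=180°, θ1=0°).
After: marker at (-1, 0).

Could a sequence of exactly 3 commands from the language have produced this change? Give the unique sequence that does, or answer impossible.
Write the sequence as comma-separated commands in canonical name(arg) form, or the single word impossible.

from: joint angles (θ0=180°, θ1=0°)
[1] after rotate(1, 180): joint angles (θ0=180°, θ1=180°)
[2] after rotate(1, 180): joint angles (θ0=180°, θ1=0°)
[3] after rotate(1, 180): joint angles (θ0=180°, θ1=180°)
uniquely the one of 8 3-step routes that fits.

rotate(1, 180), rotate(1, 180), rotate(1, 180)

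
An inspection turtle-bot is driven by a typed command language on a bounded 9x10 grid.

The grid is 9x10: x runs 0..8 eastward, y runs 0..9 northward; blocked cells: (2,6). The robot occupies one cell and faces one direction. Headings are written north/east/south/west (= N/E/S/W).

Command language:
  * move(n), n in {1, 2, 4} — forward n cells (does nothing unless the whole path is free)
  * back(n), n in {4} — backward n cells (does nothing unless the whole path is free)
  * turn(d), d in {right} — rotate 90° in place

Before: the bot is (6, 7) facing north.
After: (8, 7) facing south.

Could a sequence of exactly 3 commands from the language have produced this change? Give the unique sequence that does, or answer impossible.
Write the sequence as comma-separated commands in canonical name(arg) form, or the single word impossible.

turn(right), move(2), turn(right)

key: position moved to (8,7) AND the heading swung to S — translation plus rotation needed
from: (6, 7) facing north
1. turn(right) → (6, 7) facing east
2. move(2) → (8, 7) facing east
3. turn(right) → (8, 7) facing south
no other 3-command option fits: unique.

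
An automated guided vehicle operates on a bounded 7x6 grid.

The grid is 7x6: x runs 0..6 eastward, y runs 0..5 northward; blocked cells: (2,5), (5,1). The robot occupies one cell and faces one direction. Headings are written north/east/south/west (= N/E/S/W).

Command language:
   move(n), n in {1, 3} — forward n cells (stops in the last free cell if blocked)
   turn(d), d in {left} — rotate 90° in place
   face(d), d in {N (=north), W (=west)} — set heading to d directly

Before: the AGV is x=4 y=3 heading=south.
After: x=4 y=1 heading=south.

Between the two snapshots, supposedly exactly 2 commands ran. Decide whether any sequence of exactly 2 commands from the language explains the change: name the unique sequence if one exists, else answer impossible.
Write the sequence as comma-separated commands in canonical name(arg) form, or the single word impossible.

key: heading stays S — no command in the sequence turns
start: x=4 y=3 heading=south
t=1 move(1) ⇒ x=4 y=2 heading=south
t=2 move(1) ⇒ x=4 y=1 heading=south
uniquely the one of 25 2-step routes that fits.

move(1), move(1)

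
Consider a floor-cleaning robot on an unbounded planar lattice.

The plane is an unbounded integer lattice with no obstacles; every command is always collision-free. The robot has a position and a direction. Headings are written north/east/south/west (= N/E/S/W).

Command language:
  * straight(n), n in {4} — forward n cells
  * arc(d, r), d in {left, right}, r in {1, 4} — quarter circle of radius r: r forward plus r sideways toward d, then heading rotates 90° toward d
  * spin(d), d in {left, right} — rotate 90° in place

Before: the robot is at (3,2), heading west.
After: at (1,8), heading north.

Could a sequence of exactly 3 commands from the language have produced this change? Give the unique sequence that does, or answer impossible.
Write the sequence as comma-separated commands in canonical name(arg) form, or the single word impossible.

arc(right, 4), arc(right, 1), arc(left, 1)

key: order matters: swapping arc(right, 4) and arc(left, 1) lands elsewhere
from: at (3,2), heading west
t=1 arc(right, 4) ⇒ at (-1,6), heading north
t=2 arc(right, 1) ⇒ at (0,7), heading east
t=3 arc(left, 1) ⇒ at (1,8), heading north
uniquely the one of 343 3-step routes that fits.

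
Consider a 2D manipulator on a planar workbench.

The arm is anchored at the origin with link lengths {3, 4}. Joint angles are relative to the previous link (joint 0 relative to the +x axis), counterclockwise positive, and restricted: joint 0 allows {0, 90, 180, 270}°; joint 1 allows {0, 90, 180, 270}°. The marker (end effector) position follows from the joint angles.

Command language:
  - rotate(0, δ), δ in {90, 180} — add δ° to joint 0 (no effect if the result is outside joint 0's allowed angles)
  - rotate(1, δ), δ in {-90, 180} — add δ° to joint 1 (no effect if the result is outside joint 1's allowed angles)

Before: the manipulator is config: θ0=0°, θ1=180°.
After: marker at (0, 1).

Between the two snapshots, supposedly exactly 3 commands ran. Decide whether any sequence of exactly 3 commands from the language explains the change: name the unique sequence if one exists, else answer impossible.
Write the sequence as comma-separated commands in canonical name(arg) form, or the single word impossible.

rotate(0, 90), rotate(0, 90), rotate(0, 90)

initial: config: θ0=0°, θ1=180°
t=1 rotate(0, 90) ⇒ config: θ0=90°, θ1=180°
t=2 rotate(0, 90) ⇒ config: θ0=180°, θ1=180°
t=3 rotate(0, 90) ⇒ config: θ0=270°, θ1=180°
no rival 3-sequence matches.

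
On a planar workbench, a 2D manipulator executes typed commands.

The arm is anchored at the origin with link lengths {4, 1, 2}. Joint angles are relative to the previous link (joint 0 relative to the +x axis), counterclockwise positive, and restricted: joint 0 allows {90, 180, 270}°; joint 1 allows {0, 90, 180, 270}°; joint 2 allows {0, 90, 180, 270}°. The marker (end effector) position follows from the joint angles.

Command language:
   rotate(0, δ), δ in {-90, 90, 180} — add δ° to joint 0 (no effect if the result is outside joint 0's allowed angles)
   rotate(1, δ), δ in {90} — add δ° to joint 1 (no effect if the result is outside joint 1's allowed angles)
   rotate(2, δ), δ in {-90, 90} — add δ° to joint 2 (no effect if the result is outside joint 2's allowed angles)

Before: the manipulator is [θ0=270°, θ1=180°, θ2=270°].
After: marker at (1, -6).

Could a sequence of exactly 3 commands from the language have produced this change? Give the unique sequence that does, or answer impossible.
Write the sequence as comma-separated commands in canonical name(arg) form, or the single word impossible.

rotate(1, 90), rotate(1, 90), rotate(1, 90)

begin: [θ0=270°, θ1=180°, θ2=270°]
[1] after rotate(1, 90): [θ0=270°, θ1=270°, θ2=270°]
[2] after rotate(1, 90): [θ0=270°, θ1=0°, θ2=270°]
[3] after rotate(1, 90): [θ0=270°, θ1=90°, θ2=270°]
no rival 3-sequence matches.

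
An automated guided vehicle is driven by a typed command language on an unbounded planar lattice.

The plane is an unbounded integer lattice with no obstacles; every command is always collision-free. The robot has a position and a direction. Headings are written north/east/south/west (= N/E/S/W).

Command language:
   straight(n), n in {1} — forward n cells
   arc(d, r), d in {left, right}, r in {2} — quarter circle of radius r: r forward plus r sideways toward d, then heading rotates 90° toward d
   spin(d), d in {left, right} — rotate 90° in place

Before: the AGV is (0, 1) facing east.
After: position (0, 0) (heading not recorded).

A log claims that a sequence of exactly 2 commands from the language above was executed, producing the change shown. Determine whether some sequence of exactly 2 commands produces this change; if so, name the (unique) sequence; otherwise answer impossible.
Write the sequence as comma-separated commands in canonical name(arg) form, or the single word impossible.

spin(right), straight(1)

key: running straight(1) before spin(right) would end elsewhere — order is forced
initial: (0, 1) facing east
[1] after spin(right): (0, 1) facing south
[2] after straight(1): (0, 0) facing south
uniquely the one of 25 2-step routes that fits.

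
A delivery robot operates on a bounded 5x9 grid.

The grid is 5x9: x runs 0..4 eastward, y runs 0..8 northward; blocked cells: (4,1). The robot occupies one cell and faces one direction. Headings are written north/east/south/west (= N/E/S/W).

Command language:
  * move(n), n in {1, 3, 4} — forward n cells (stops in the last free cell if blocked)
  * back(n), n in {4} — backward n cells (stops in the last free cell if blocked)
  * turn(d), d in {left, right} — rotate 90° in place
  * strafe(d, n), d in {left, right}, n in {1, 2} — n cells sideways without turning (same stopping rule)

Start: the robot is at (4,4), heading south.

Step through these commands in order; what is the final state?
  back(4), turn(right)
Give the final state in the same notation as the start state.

at (4,8), heading west

initial: at (4,4), heading south
t=1 back(4) ⇒ at (4,8), heading south
t=2 turn(right) ⇒ at (4,8), heading west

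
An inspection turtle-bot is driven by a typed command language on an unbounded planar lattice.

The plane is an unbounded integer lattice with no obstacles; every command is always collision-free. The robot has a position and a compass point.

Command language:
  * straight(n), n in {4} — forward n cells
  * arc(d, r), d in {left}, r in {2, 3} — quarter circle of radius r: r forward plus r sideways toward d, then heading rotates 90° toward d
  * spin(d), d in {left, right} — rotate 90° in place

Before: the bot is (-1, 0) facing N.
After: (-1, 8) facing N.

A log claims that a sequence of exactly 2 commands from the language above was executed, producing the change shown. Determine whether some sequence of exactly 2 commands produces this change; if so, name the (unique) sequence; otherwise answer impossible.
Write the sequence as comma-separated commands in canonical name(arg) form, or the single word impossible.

key: heading stays N — no command in the sequence turns
t0: (-1, 0) facing N
1. straight(4) → (-1, 4) facing N
2. straight(4) → (-1, 8) facing N
no rival 2-sequence matches.

straight(4), straight(4)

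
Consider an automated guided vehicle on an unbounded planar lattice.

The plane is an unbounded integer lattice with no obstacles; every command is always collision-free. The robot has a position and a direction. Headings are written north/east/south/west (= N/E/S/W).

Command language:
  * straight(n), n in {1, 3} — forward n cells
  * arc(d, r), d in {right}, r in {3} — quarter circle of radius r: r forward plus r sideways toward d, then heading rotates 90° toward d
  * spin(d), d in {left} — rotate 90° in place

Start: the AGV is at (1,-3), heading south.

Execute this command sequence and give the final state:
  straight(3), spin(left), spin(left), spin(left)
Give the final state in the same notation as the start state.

begin: at (1,-3), heading south
[1] after straight(3): at (1,-6), heading south
[2] after spin(left): at (1,-6), heading east
[3] after spin(left): at (1,-6), heading north
[4] after spin(left): at (1,-6), heading west

at (1,-6), heading west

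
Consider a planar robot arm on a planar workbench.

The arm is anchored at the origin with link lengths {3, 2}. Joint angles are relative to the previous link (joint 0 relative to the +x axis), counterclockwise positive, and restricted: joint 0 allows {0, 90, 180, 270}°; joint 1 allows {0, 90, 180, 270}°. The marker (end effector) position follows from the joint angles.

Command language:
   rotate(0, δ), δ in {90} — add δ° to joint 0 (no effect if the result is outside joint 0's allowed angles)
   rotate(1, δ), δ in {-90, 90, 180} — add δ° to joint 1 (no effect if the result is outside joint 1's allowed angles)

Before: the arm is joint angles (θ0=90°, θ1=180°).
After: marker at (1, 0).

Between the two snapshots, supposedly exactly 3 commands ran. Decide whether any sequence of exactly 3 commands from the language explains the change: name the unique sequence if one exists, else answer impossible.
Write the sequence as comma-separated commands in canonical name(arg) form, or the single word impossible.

initial: joint angles (θ0=90°, θ1=180°)
step 1 (rotate(0, 90)): joint angles (θ0=180°, θ1=180°)
step 2 (rotate(0, 90)): joint angles (θ0=270°, θ1=180°)
step 3 (rotate(0, 90)): joint angles (θ0=0°, θ1=180°)
uniquely the one of 64 3-step routes that fits.

rotate(0, 90), rotate(0, 90), rotate(0, 90)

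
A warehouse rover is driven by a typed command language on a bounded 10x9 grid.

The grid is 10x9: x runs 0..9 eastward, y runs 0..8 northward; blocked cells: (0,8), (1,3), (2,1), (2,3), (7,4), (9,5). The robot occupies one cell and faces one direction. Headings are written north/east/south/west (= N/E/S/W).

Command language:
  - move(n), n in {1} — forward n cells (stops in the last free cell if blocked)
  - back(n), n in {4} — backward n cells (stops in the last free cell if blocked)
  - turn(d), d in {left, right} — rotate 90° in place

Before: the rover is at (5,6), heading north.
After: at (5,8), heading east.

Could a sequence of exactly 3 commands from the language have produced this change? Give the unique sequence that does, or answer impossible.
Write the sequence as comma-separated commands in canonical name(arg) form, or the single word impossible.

key: position moved to (5,8) AND the heading swung to E — translation plus rotation needed
from: at (5,6), heading north
1. move(1) → at (5,7), heading north
2. move(1) → at (5,8), heading north
3. turn(right) → at (5,8), heading east
uniquely the one of 64 3-step routes that fits.

move(1), move(1), turn(right)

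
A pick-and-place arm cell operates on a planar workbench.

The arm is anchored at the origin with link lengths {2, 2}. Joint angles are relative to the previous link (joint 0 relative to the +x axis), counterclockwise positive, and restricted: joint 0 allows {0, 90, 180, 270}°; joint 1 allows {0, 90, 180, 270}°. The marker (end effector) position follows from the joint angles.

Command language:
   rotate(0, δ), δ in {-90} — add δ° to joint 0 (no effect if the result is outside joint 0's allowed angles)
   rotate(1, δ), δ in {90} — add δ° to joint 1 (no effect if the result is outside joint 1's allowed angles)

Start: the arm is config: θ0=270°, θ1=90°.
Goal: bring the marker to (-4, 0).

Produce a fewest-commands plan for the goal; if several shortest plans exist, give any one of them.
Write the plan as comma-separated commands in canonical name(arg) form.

rotate(0, -90), rotate(1, 90), rotate(1, 90), rotate(1, 90)

initial: config: θ0=270°, θ1=90°
step 1 (rotate(0, -90)): config: θ0=180°, θ1=90°
step 2 (rotate(1, 90)): config: θ0=180°, θ1=180°
step 3 (rotate(1, 90)): config: θ0=180°, θ1=270°
step 4 (rotate(1, 90)): config: θ0=180°, θ1=0°
nothing shorter than 4 reaches the goal.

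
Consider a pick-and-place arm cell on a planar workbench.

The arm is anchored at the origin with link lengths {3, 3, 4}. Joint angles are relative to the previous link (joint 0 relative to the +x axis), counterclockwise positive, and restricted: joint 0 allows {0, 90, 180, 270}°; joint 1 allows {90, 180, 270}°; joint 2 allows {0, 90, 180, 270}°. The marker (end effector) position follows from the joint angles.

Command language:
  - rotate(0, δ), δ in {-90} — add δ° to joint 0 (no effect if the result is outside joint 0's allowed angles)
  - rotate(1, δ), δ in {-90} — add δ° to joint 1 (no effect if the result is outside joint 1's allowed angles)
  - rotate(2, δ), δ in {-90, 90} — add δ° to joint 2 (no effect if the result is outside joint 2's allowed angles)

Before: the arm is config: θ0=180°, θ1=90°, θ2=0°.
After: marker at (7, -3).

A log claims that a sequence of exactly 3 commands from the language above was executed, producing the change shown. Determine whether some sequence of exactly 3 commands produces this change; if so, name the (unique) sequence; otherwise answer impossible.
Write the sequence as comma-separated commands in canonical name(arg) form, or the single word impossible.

rotate(0, -90), rotate(0, -90), rotate(0, -90)

initial: config: θ0=180°, θ1=90°, θ2=0°
step 1 (rotate(0, -90)): config: θ0=90°, θ1=90°, θ2=0°
step 2 (rotate(0, -90)): config: θ0=0°, θ1=90°, θ2=0°
step 3 (rotate(0, -90)): config: θ0=270°, θ1=90°, θ2=0°
no rival 3-sequence matches.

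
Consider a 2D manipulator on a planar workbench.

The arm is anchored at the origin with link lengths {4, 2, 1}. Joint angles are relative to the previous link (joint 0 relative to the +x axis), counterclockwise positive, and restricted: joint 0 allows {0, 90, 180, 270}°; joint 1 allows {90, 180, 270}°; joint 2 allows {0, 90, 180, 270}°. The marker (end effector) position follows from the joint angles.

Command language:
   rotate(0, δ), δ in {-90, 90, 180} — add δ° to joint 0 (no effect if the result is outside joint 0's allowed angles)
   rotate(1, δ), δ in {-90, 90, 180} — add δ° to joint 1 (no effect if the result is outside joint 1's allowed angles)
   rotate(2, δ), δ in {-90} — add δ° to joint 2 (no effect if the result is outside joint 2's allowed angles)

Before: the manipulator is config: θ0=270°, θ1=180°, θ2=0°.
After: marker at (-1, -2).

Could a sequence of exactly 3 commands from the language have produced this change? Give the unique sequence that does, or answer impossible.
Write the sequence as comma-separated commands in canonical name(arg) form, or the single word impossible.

rotate(2, -90), rotate(2, -90), rotate(2, -90)

start: config: θ0=270°, θ1=180°, θ2=0°
[1] after rotate(2, -90): config: θ0=270°, θ1=180°, θ2=270°
[2] after rotate(2, -90): config: θ0=270°, θ1=180°, θ2=180°
[3] after rotate(2, -90): config: θ0=270°, θ1=180°, θ2=90°
no rival 3-sequence matches.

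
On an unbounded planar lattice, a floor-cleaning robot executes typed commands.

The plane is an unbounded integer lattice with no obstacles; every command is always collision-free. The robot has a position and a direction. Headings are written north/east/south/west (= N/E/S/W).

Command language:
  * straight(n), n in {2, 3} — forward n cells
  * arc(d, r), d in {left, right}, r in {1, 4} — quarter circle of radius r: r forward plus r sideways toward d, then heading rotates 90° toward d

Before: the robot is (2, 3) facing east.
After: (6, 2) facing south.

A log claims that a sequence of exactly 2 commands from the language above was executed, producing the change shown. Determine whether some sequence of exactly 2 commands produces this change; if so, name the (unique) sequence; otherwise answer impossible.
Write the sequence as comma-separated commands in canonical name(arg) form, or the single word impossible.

key: order matters: swapping straight(3) and arc(right, 1) lands elsewhere
from: (2, 3) facing east
t=1 straight(3) ⇒ (5, 3) facing east
t=2 arc(right, 1) ⇒ (6, 2) facing south
no other 2-command option fits: unique.

straight(3), arc(right, 1)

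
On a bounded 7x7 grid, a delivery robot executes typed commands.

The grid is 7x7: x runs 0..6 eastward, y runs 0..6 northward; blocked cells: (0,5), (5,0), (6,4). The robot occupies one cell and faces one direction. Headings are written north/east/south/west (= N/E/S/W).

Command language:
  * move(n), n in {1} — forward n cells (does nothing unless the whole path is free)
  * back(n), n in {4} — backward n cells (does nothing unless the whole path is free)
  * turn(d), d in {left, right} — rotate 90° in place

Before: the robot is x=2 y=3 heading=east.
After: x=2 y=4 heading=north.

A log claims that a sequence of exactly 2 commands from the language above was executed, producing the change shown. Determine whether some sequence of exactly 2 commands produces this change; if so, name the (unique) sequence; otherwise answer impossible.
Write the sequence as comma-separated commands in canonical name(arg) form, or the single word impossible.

key: cell and facing (now N) both changed — the 2 commands mix motion and turning
from: x=2 y=3 heading=east
1. turn(left) → x=2 y=3 heading=north
2. move(1) → x=2 y=4 heading=north
all 16 alternatives checked — unique.

turn(left), move(1)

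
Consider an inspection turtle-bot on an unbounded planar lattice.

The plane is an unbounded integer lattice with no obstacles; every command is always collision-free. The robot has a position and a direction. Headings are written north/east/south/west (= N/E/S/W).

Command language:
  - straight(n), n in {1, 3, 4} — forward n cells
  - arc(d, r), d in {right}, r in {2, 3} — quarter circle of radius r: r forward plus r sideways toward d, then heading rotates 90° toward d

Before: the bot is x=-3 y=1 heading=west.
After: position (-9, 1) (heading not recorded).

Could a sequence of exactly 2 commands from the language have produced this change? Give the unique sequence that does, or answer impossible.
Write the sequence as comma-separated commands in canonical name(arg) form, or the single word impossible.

straight(3), straight(3)

initial: x=-3 y=1 heading=west
step 1 (straight(3)): x=-6 y=1 heading=west
step 2 (straight(3)): x=-9 y=1 heading=west
no other 2-command option fits: unique.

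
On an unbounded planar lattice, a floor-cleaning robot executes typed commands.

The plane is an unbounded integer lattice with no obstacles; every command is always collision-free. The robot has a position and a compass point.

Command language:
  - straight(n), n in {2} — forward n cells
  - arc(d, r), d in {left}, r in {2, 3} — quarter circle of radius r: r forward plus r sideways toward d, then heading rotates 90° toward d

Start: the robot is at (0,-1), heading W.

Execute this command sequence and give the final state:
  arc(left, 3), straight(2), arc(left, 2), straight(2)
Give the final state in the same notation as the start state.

t0: at (0,-1), heading W
step 1 (arc(left, 3)): at (-3,-4), heading S
step 2 (straight(2)): at (-3,-6), heading S
step 3 (arc(left, 2)): at (-1,-8), heading E
step 4 (straight(2)): at (1,-8), heading E

at (1,-8), heading E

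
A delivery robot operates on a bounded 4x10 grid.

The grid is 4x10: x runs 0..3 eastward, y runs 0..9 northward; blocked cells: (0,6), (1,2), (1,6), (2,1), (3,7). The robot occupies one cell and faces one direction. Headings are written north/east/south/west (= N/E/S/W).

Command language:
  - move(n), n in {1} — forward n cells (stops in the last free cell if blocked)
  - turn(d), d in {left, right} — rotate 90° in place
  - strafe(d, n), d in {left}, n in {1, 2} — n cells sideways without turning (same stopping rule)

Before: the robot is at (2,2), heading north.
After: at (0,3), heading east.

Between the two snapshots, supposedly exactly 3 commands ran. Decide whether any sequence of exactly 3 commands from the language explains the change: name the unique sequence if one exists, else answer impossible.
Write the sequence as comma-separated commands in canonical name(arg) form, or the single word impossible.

key: order matters: swapping move(1) and turn(right) lands elsewhere
begin: at (2,2), heading north
1. move(1) → at (2,3), heading north
2. strafe(left, 2) → at (0,3), heading north
3. turn(right) → at (0,3), heading east
no rival 3-sequence matches.

move(1), strafe(left, 2), turn(right)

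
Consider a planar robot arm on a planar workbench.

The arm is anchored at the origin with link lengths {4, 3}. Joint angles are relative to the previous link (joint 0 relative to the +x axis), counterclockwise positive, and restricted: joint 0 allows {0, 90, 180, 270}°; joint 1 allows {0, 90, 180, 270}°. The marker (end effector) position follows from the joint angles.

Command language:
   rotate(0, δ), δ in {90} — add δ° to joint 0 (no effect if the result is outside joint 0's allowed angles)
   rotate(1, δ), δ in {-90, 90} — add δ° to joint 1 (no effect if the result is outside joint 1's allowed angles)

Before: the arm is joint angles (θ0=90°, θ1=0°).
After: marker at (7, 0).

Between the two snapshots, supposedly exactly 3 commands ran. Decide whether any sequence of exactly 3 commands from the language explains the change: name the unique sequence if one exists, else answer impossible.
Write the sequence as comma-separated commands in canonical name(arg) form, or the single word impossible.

rotate(0, 90), rotate(0, 90), rotate(0, 90)

t0: joint angles (θ0=90°, θ1=0°)
[1] after rotate(0, 90): joint angles (θ0=180°, θ1=0°)
[2] after rotate(0, 90): joint angles (θ0=270°, θ1=0°)
[3] after rotate(0, 90): joint angles (θ0=0°, θ1=0°)
all 27 alternatives checked — unique.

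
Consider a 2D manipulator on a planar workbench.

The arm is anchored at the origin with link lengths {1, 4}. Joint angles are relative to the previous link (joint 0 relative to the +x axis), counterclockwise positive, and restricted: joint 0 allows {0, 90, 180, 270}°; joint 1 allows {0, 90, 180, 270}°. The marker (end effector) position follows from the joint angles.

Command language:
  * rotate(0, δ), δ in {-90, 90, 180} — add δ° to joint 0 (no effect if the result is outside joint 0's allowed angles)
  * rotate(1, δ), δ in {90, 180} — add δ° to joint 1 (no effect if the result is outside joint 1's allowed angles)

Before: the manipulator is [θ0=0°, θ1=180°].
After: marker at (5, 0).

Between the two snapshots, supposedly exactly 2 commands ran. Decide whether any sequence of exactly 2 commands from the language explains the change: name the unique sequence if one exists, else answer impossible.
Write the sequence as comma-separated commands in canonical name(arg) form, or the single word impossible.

from: [θ0=0°, θ1=180°]
1. rotate(1, 90) → [θ0=0°, θ1=270°]
2. rotate(1, 90) → [θ0=0°, θ1=0°]
no rival 2-sequence matches.

rotate(1, 90), rotate(1, 90)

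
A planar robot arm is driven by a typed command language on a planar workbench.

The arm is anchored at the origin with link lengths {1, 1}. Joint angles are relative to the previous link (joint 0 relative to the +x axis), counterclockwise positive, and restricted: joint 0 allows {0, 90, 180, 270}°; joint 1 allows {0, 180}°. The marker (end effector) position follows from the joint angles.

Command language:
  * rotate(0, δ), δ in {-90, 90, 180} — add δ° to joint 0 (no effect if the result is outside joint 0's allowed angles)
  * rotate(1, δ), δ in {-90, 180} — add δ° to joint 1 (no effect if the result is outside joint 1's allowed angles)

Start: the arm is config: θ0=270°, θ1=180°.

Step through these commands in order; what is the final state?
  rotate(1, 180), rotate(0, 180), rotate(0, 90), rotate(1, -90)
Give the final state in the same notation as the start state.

config: θ0=180°, θ1=0°

begin: config: θ0=270°, θ1=180°
step 1 (rotate(1, 180)): config: θ0=270°, θ1=0°
step 2 (rotate(0, 180)): config: θ0=90°, θ1=0°
step 3 (rotate(0, 90)): config: θ0=180°, θ1=0°
step 4 (rotate(1, -90)): config: θ0=180°, θ1=0°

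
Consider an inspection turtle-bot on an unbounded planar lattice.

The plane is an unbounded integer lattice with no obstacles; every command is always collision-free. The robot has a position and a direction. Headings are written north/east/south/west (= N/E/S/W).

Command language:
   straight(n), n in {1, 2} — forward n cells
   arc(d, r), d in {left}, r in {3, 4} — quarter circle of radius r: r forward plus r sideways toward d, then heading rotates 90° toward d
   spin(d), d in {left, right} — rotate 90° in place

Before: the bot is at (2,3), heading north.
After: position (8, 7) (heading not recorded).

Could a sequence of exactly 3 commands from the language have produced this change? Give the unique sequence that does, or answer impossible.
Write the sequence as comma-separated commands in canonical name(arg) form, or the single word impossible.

spin(right), straight(2), arc(left, 4)

key: order matters: swapping spin(right) and arc(left, 4) lands elsewhere
begin: at (2,3), heading north
t=1 spin(right) ⇒ at (2,3), heading east
t=2 straight(2) ⇒ at (4,3), heading east
t=3 arc(left, 4) ⇒ at (8,7), heading north
no other 3-command option fits: unique.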